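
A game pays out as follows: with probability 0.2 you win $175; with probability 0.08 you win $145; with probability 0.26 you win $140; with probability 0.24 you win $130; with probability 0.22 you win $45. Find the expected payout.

E[payout] = 175·0.2 + 145·0.08 + 140·0.26 + 130·0.24 + 45·0.22
 = 35 + 11.6 + 36.4 + 31.2 + 9.9
 = 124.1

124.1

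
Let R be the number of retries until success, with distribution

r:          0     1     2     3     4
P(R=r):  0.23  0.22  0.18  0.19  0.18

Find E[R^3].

18.31

E[R^3] = Σ r^3·P(R=r)
 = 0·0.23 + 1·0.22 + 8·0.18 + 27·0.19 + 64·0.18
 = 0 + 0.22 + 1.44 + 5.13 + 11.52
 = 18.31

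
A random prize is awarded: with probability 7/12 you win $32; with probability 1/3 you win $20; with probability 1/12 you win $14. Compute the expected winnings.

E[payout] = 32·7/12 + 20·1/3 + 14·1/12
 = 56/3 + 20/3 + 7/6
 = 53/2

26.5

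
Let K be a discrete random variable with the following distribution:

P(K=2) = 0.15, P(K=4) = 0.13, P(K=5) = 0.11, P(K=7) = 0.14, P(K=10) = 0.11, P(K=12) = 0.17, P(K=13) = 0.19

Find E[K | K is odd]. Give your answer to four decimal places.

9.0909

P(K is odd) = 0.11 + 0.14 + 0.19 = 0.44.
E[K | K is odd] = [5·0.11 + 7·0.14 + 13·0.19] / 0.44
 = 4 / 0.44
 = 100/11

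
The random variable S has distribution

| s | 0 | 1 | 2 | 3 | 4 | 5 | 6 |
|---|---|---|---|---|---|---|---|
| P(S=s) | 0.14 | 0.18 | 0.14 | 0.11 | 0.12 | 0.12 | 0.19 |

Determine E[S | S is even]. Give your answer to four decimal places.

P(S is even) = 0.14 + 0.14 + 0.12 + 0.19 = 0.59.
E[S | S is even] = [0·0.14 + 2·0.14 + 4·0.12 + 6·0.19] / 0.59
 = 1.9 / 0.59
 = 190/59

3.2203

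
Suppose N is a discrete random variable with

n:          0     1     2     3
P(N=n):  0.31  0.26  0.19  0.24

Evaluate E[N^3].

8.26

E[N^3] = Σ n^3·P(N=n)
 = 0·0.31 + 1·0.26 + 8·0.19 + 27·0.24
 = 0 + 0.26 + 1.52 + 6.48
 = 8.26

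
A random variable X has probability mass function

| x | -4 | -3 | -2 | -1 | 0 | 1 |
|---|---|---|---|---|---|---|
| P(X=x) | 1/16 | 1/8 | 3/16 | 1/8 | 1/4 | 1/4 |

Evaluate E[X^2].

3.25

E[X^2] = Σ x^2·P(X=x)
 = 16·1/16 + 9·1/8 + 4·3/16 + 1·1/8 + 0·1/4 + 1·1/4
 = 1 + 9/8 + 3/4 + 1/8 + 0 + 1/4
 = 13/4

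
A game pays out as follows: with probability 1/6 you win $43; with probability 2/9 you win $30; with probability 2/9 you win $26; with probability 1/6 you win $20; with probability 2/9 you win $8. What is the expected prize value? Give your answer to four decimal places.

E[payout] = 43·1/6 + 30·2/9 + 26·2/9 + 20·1/6 + 8·2/9
 = 43/6 + 20/3 + 52/9 + 10/3 + 16/9
 = 445/18

24.7222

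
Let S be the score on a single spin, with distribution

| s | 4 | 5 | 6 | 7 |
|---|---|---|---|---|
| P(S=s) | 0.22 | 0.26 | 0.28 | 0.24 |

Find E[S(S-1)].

E[S(S-1)] = Σ s(s-1)·P(S=s)
 = 12·0.22 + 20·0.26 + 30·0.28 + 42·0.24
 = 2.64 + 5.2 + 8.4 + 10.08
 = 26.32

26.32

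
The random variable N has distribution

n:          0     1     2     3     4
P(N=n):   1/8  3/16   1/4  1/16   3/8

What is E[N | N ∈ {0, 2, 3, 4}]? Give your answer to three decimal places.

2.692

P(N ∈ {0, 2, 3, 4}) = 1/8 + 1/4 + 1/16 + 3/8 = 13/16.
E[N | N ∈ {0, 2, 3, 4}] = [0·1/8 + 2·1/4 + 3·1/16 + 4·3/8] / (13/16)
 = 35/16 / (13/16)
 = 35/13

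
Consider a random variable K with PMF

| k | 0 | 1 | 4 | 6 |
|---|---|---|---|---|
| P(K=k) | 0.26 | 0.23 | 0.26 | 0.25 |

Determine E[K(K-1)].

E[K(K-1)] = Σ k(k-1)·P(K=k)
 = 0·0.26 + 0·0.23 + 12·0.26 + 30·0.25
 = 0 + 0 + 3.12 + 7.5
 = 10.62

10.62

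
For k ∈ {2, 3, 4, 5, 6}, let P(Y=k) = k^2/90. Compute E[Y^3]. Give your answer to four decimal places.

135.5556

E[Y^3] = Σ y^3·P(Y=y)
 = 8·2/45 + 27·1/10 + 64·8/45 + 125·5/18 + 216·2/5
 = 16/45 + 27/10 + 512/45 + 625/18 + 432/5
 = 1220/9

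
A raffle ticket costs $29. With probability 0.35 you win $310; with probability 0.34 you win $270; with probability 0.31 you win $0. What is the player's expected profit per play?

171.3

E[payout] = 310·0.35 + 270·0.34 + 0·0.31
 = 108.5 + 91.8 + 0
 = 200.3
Net = 200.3 - 29 = 171.3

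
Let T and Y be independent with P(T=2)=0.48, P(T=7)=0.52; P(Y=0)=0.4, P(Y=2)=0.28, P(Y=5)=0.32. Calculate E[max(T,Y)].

5.0608

E[max(T,Y)] = Σ_t Σ_y max(t,y) · P(T=t)P(Y=y)
 = 2·0.192 + 2·0.1344 + 5·0.1536 + 7·0.208 + 7·0.1456 + 7·0.1664
 = 0.384 + 0.2688 + 0.768 + 1.456 + 1.0192 + 1.1648
 = 5.0608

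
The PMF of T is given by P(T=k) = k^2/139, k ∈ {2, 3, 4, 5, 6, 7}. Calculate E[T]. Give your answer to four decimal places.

5.6331

E[T] = Σ t·P(T=t)
 = 2·4/139 + 3·9/139 + 4·16/139 + 5·25/139 + 6·36/139 + 7·49/139
 = 8/139 + 27/139 + 64/139 + 125/139 + 216/139 + 343/139
 = 783/139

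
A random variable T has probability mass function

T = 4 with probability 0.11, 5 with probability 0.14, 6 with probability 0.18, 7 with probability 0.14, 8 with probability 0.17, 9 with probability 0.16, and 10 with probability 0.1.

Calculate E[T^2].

52.44

E[T^2] = Σ t^2·P(T=t)
 = 16·0.11 + 25·0.14 + 36·0.18 + 49·0.14 + 64·0.17 + 81·0.16 + 100·0.1
 = 1.76 + 3.5 + 6.48 + 6.86 + 10.88 + 12.96 + 10
 = 52.44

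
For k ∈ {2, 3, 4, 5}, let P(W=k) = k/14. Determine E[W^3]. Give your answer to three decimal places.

69.857

E[W^3] = Σ w^3·P(W=w)
 = 8·1/7 + 27·3/14 + 64·2/7 + 125·5/14
 = 8/7 + 81/14 + 128/7 + 625/14
 = 489/7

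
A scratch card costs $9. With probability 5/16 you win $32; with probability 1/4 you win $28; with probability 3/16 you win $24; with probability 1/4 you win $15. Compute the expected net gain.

E[payout] = 32·5/16 + 28·1/4 + 24·3/16 + 15·1/4
 = 10 + 7 + 9/2 + 15/4
 = 101/4
Net = 101/4 - 9 = 65/4

16.25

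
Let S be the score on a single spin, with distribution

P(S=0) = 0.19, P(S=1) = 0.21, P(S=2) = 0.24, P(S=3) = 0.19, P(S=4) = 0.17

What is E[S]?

1.94

E[S] = Σ s·P(S=s)
 = 0·0.19 + 1·0.21 + 2·0.24 + 3·0.19 + 4·0.17
 = 0 + 0.21 + 0.48 + 0.57 + 0.68
 = 1.94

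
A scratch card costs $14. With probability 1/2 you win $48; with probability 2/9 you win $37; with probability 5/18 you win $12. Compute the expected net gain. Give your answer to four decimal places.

21.5556

E[payout] = 48·1/2 + 37·2/9 + 12·5/18
 = 24 + 74/9 + 10/3
 = 320/9
Net = 320/9 - 14 = 194/9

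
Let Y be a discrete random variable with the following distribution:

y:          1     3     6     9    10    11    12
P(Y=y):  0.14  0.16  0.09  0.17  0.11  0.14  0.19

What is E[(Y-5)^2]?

22.79

E[(Y-5)^2] = Σ (y-5)^2·P(Y=y)
 = 16·0.14 + 4·0.16 + 1·0.09 + 16·0.17 + 25·0.11 + 36·0.14 + 49·0.19
 = 2.24 + 0.64 + 0.09 + 2.72 + 2.75 + 5.04 + 9.31
 = 22.79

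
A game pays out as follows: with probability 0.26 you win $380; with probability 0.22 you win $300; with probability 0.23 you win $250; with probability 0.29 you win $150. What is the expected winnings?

E[payout] = 380·0.26 + 300·0.22 + 250·0.23 + 150·0.29
 = 98.8 + 66 + 57.5 + 43.5
 = 265.8

265.8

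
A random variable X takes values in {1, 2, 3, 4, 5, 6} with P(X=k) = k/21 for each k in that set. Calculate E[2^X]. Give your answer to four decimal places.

E[2^X] = Σ 2^x·P(X=x)
 = 2·1/21 + 4·2/21 + 8·1/7 + 16·4/21 + 32·5/21 + 64·2/7
 = 2/21 + 8/21 + 8/7 + 64/21 + 160/21 + 128/7
 = 214/7

30.5714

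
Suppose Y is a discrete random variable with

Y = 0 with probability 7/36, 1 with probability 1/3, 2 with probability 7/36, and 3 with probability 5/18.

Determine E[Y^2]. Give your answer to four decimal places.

3.6111

E[Y^2] = Σ y^2·P(Y=y)
 = 0·7/36 + 1·1/3 + 4·7/36 + 9·5/18
 = 0 + 1/3 + 7/9 + 5/2
 = 65/18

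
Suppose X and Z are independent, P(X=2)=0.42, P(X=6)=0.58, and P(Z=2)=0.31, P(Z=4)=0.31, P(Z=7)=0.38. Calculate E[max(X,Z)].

5.5988

E[max(X,Z)] = Σ_x Σ_z max(x,z) · P(X=x)P(Z=z)
 = 2·0.1302 + 4·0.1302 + 7·0.1596 + 6·0.1798 + 6·0.1798 + 7·0.2204
 = 0.2604 + 0.5208 + 1.1172 + 1.0788 + 1.0788 + 1.5428
 = 5.5988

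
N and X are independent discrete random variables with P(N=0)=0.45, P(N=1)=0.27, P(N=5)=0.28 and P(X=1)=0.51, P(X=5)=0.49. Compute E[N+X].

4.63

E[N+X] = Σ_n Σ_x (n+x) · P(N=n)P(X=x)
 = 1·0.2295 + 5·0.2205 + 2·0.1377 + 6·0.1323 + 6·0.1428 + 10·0.1372
 = 0.2295 + 1.1025 + 0.2754 + 0.7938 + 0.8568 + 1.372
 = 4.63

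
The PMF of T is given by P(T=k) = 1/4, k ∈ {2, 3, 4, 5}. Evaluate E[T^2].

13.5

E[T^2] = Σ t^2·P(T=t)
 = 4·1/4 + 9·1/4 + 16·1/4 + 25·1/4
 = 1 + 9/4 + 4 + 25/4
 = 27/2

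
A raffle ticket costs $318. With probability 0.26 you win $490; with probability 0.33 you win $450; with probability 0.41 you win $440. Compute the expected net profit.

E[payout] = 490·0.26 + 450·0.33 + 440·0.41
 = 127.4 + 148.5 + 180.4
 = 456.3
Net = 456.3 - 318 = 138.3

138.3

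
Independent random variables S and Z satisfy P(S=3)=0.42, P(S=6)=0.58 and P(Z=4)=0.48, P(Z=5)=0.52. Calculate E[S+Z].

E[S+Z] = Σ_s Σ_z (s+z) · P(S=s)P(Z=z)
 = 7·0.2016 + 8·0.2184 + 10·0.2784 + 11·0.3016
 = 1.4112 + 1.7472 + 2.784 + 3.3176
 = 9.26

9.26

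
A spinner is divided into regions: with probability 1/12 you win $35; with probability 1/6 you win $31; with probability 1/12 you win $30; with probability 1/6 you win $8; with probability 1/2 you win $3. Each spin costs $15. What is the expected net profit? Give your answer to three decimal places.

-1.583

E[payout] = 35·1/12 + 31·1/6 + 30·1/12 + 8·1/6 + 3·1/2
 = 35/12 + 31/6 + 5/2 + 4/3 + 3/2
 = 161/12
Net = 161/12 - 15 = -19/12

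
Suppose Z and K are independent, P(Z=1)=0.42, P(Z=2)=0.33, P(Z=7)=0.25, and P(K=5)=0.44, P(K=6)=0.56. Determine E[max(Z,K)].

E[max(Z,K)] = Σ_z Σ_k max(z,k) · P(Z=z)P(K=k)
 = 5·0.1848 + 6·0.2352 + 5·0.1452 + 6·0.1848 + 7·0.11 + 7·0.14
 = 0.924 + 1.4112 + 0.726 + 1.1088 + 0.77 + 0.98
 = 5.92

5.92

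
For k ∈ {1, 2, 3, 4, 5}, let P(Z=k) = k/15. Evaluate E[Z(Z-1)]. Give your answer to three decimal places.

11.333

E[Z(Z-1)] = Σ z(z-1)·P(Z=z)
 = 0·1/15 + 2·2/15 + 6·1/5 + 12·4/15 + 20·1/3
 = 0 + 4/15 + 6/5 + 16/5 + 20/3
 = 34/3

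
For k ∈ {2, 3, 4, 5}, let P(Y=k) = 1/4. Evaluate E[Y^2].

13.5

E[Y^2] = Σ y^2·P(Y=y)
 = 4·1/4 + 9·1/4 + 16·1/4 + 25·1/4
 = 1 + 9/4 + 4 + 25/4
 = 27/2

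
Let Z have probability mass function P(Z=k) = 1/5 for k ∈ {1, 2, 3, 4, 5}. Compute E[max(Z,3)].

E[max(Z,3)] = Σ max(z,3)·P(Z=z)
 = 3·1/5 + 3·1/5 + 3·1/5 + 4·1/5 + 5·1/5
 = 3/5 + 3/5 + 3/5 + 4/5 + 1
 = 18/5

3.6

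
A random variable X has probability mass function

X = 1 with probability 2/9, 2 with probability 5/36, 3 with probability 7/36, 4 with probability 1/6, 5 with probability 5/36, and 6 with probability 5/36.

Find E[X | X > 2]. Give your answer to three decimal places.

P(X > 2) = 7/36 + 1/6 + 5/36 + 5/36 = 23/36.
E[X | X > 2] = [3·7/36 + 4·1/6 + 5·5/36 + 6·5/36] / (23/36)
 = 25/9 / (23/36)
 = 100/23

4.348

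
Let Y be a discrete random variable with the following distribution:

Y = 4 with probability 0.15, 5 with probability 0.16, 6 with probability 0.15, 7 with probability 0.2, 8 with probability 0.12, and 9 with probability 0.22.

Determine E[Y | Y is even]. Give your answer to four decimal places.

P(Y is even) = 0.15 + 0.15 + 0.12 = 0.42.
E[Y | Y is even] = [4·0.15 + 6·0.15 + 8·0.12] / 0.42
 = 2.46 / 0.42
 = 41/7

5.8571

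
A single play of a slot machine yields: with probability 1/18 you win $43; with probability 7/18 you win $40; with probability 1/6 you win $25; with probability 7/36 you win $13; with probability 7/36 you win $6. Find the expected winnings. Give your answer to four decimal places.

E[payout] = 43·1/18 + 40·7/18 + 25·1/6 + 13·7/36 + 6·7/36
 = 43/18 + 140/9 + 25/6 + 91/36 + 7/6
 = 929/36

25.8056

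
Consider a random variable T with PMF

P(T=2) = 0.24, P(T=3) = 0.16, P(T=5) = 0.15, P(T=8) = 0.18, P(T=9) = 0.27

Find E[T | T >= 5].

P(T >= 5) = 0.15 + 0.18 + 0.27 = 0.6.
E[T | T >= 5] = [5·0.15 + 8·0.18 + 9·0.27] / 0.6
 = 4.62 / 0.6
 = 77/10

7.7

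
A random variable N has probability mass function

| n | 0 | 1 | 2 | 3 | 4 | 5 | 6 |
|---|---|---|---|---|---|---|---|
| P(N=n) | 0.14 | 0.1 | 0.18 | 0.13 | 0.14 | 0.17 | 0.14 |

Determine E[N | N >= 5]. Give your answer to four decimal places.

5.4516

P(N >= 5) = 0.17 + 0.14 = 0.31.
E[N | N >= 5] = [5·0.17 + 6·0.14] / 0.31
 = 1.69 / 0.31
 = 169/31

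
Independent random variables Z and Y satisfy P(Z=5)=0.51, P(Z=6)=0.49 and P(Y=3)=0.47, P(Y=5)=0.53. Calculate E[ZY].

E[ZY] = Σ_z Σ_y zy · P(Z=z)P(Y=y)
 = 15·0.2397 + 25·0.2703 + 18·0.2303 + 30·0.2597
 = 3.5955 + 6.7575 + 4.1454 + 7.791
 = 22.2894

22.2894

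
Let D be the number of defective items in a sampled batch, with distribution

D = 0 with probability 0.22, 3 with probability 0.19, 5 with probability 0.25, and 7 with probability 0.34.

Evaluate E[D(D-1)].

E[D(D-1)] = Σ d(d-1)·P(D=d)
 = 0·0.22 + 6·0.19 + 20·0.25 + 42·0.34
 = 0 + 1.14 + 5 + 14.28
 = 20.42

20.42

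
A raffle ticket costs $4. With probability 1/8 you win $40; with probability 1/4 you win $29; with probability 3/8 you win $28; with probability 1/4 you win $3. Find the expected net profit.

E[payout] = 40·1/8 + 29·1/4 + 28·3/8 + 3·1/4
 = 5 + 29/4 + 21/2 + 3/4
 = 47/2
Net = 47/2 - 4 = 39/2

19.5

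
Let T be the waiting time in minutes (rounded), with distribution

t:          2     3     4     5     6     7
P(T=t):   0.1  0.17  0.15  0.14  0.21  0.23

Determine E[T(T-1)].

21.78

E[T(T-1)] = Σ t(t-1)·P(T=t)
 = 2·0.1 + 6·0.17 + 12·0.15 + 20·0.14 + 30·0.21 + 42·0.23
 = 0.2 + 1.02 + 1.8 + 2.8 + 6.3 + 9.66
 = 21.78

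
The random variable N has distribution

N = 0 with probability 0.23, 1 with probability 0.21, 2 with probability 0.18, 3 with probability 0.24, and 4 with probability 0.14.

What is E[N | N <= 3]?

P(N <= 3) = 0.23 + 0.21 + 0.18 + 0.24 = 0.86.
E[N | N <= 3] = [0·0.23 + 1·0.21 + 2·0.18 + 3·0.24] / 0.86
 = 1.29 / 0.86
 = 3/2

1.5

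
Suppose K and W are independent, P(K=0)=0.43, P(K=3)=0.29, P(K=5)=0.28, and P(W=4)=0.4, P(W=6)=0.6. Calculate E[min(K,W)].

2.158

E[min(K,W)] = Σ_k Σ_w min(k,w) · P(K=k)P(W=w)
 = 0·0.172 + 0·0.258 + 3·0.116 + 3·0.174 + 4·0.112 + 5·0.168
 = 0 + 0 + 0.348 + 0.522 + 0.448 + 0.84
 = 2.158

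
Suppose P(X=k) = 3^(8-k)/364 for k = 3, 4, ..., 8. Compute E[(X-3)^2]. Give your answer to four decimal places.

0.9423

E[(X-3)^2] = Σ (x-3)^2·P(X=x)
 = 0·243/364 + 1·81/364 + 4·27/364 + 9·9/364 + 16·3/364 + 25·1/364
 = 0 + 81/364 + 27/91 + 81/364 + 12/91 + 25/364
 = 49/52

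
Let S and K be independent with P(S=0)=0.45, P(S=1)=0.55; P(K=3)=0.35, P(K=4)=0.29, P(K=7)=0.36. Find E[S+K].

E[S+K] = Σ_s Σ_k (s+k) · P(S=s)P(K=k)
 = 3·0.1575 + 4·0.1305 + 7·0.162 + 4·0.1925 + 5·0.1595 + 8·0.198
 = 0.4725 + 0.522 + 1.134 + 0.77 + 0.7975 + 1.584
 = 5.28

5.28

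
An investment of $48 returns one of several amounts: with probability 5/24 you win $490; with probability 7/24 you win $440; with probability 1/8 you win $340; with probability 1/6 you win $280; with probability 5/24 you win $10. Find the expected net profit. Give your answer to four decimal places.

E[payout] = 490·5/24 + 440·7/24 + 340·1/8 + 280·1/6 + 10·5/24
 = 1225/12 + 385/3 + 85/2 + 140/3 + 25/12
 = 965/3
Net = 965/3 - 48 = 821/3

273.6667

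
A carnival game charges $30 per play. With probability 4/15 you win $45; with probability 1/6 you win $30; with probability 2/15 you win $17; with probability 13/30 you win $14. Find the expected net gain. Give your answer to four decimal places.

E[payout] = 45·4/15 + 30·1/6 + 17·2/15 + 14·13/30
 = 12 + 5 + 34/15 + 91/15
 = 76/3
Net = 76/3 - 30 = -14/3

-4.6667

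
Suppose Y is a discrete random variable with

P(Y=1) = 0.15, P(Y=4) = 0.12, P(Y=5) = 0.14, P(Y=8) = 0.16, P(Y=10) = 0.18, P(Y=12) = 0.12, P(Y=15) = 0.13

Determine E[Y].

E[Y] = Σ y·P(Y=y)
 = 1·0.15 + 4·0.12 + 5·0.14 + 8·0.16 + 10·0.18 + 12·0.12 + 15·0.13
 = 0.15 + 0.48 + 0.7 + 1.28 + 1.8 + 1.44 + 1.95
 = 7.8

7.8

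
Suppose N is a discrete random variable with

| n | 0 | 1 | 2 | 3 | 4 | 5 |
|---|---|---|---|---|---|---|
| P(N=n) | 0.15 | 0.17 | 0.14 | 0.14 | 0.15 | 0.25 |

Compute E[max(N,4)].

4.25

E[max(N,4)] = Σ max(n,4)·P(N=n)
 = 4·0.15 + 4·0.17 + 4·0.14 + 4·0.14 + 4·0.15 + 5·0.25
 = 0.6 + 0.68 + 0.56 + 0.56 + 0.6 + 1.25
 = 4.25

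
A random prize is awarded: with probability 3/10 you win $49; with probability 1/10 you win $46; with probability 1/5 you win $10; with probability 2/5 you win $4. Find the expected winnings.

E[payout] = 49·3/10 + 46·1/10 + 10·1/5 + 4·2/5
 = 147/10 + 23/5 + 2 + 8/5
 = 229/10

22.9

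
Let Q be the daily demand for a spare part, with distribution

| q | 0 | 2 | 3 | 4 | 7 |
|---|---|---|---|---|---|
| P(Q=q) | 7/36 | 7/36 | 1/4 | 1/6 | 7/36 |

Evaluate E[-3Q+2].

E[-3Q+2] = Σ (-3q+2)·P(Q=q)
 = 2·7/36 + (-4)·7/36 + (-7)·1/4 + (-10)·1/6 + (-19)·7/36
 = 7/18 + (-7/9) + (-7/4) + (-5/3) + (-133/36)
 = -15/2

-7.5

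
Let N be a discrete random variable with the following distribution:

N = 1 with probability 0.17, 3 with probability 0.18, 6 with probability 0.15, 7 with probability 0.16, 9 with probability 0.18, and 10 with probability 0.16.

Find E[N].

E[N] = Σ n·P(N=n)
 = 1·0.17 + 3·0.18 + 6·0.15 + 7·0.16 + 9·0.18 + 10·0.16
 = 0.17 + 0.54 + 0.9 + 1.12 + 1.62 + 1.6
 = 5.95

5.95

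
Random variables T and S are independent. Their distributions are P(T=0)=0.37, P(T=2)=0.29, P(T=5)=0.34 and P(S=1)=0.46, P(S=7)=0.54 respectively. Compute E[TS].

E[TS] = Σ_t Σ_s ts · P(T=t)P(S=s)
 = 0·0.1702 + 0·0.1998 + 2·0.1334 + 14·0.1566 + 5·0.1564 + 35·0.1836
 = 0 + 0 + 0.2668 + 2.1924 + 0.782 + 6.426
 = 9.6672

9.6672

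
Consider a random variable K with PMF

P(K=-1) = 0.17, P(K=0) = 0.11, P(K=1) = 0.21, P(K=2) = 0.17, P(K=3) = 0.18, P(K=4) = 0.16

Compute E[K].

E[K] = Σ k·P(K=k)
 = (-1)·0.17 + 0·0.11 + 1·0.21 + 2·0.17 + 3·0.18 + 4·0.16
 = (-0.17) + 0 + 0.21 + 0.34 + 0.54 + 0.64
 = 1.56

1.56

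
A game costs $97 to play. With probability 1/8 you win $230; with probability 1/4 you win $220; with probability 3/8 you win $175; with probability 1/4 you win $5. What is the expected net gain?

53.625

E[payout] = 230·1/8 + 220·1/4 + 175·3/8 + 5·1/4
 = 115/4 + 55 + 525/8 + 5/4
 = 1205/8
Net = 1205/8 - 97 = 429/8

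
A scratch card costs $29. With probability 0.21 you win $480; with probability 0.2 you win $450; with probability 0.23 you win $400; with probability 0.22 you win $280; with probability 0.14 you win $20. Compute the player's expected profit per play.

E[payout] = 480·0.21 + 450·0.2 + 400·0.23 + 280·0.22 + 20·0.14
 = 100.8 + 90 + 92 + 61.6 + 2.8
 = 347.2
Net = 347.2 - 29 = 318.2

318.2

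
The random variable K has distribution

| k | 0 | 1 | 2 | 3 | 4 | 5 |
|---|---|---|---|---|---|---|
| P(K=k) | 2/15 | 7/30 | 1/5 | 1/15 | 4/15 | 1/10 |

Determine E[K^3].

E[K^3] = Σ k^3·P(K=k)
 = 0·2/15 + 1·7/30 + 8·1/5 + 27·1/15 + 64·4/15 + 125·1/10
 = 0 + 7/30 + 8/5 + 9/5 + 256/15 + 25/2
 = 166/5

33.2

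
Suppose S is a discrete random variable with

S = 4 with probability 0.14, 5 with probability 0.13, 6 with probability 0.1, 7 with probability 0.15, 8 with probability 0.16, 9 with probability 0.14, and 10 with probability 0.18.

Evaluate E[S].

E[S] = Σ s·P(S=s)
 = 4·0.14 + 5·0.13 + 6·0.1 + 7·0.15 + 8·0.16 + 9·0.14 + 10·0.18
 = 0.56 + 0.65 + 0.6 + 1.05 + 1.28 + 1.26 + 1.8
 = 7.2

7.2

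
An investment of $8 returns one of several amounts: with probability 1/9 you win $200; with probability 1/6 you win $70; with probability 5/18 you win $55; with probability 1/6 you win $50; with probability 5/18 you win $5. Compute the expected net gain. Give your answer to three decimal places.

E[payout] = 200·1/9 + 70·1/6 + 55·5/18 + 50·1/6 + 5·5/18
 = 200/9 + 35/3 + 275/18 + 25/3 + 25/18
 = 530/9
Net = 530/9 - 8 = 458/9

50.889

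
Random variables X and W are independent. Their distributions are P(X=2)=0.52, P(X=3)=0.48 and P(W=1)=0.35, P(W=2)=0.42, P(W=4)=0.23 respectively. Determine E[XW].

5.2328

E[XW] = Σ_x Σ_w xw · P(X=x)P(W=w)
 = 2·0.182 + 4·0.2184 + 8·0.1196 + 3·0.168 + 6·0.2016 + 12·0.1104
 = 0.364 + 0.8736 + 0.9568 + 0.504 + 1.2096 + 1.3248
 = 5.2328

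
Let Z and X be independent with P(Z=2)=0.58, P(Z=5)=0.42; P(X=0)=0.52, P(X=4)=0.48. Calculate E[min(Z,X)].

E[min(Z,X)] = Σ_z Σ_x min(z,x) · P(Z=z)P(X=x)
 = 0·0.3016 + 2·0.2784 + 0·0.2184 + 4·0.2016
 = 0 + 0.5568 + 0 + 0.8064
 = 1.3632

1.3632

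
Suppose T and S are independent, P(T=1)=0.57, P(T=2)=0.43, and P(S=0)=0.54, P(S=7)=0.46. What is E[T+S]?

4.65

E[T+S] = Σ_t Σ_s (t+s) · P(T=t)P(S=s)
 = 1·0.3078 + 8·0.2622 + 2·0.2322 + 9·0.1978
 = 0.3078 + 2.0976 + 0.4644 + 1.7802
 = 4.65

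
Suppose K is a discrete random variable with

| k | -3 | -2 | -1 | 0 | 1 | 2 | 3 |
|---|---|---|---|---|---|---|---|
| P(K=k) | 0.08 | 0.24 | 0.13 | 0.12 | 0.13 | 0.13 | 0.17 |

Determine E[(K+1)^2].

5.09

E[(K+1)^2] = Σ (k+1)^2·P(K=k)
 = 4·0.08 + 1·0.24 + 0·0.13 + 1·0.12 + 4·0.13 + 9·0.13 + 16·0.17
 = 0.32 + 0.24 + 0 + 0.12 + 0.52 + 1.17 + 2.72
 = 5.09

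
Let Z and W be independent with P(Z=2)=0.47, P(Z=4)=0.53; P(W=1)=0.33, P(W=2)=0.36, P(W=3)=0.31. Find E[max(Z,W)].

3.2057

E[max(Z,W)] = Σ_z Σ_w max(z,w) · P(Z=z)P(W=w)
 = 2·0.1551 + 2·0.1692 + 3·0.1457 + 4·0.1749 + 4·0.1908 + 4·0.1643
 = 0.3102 + 0.3384 + 0.4371 + 0.6996 + 0.7632 + 0.6572
 = 3.2057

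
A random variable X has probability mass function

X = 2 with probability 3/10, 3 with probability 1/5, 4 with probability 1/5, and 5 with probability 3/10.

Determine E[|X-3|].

1.1

E[|X-3|] = Σ |x-3|·P(X=x)
 = 1·3/10 + 0·1/5 + 1·1/5 + 2·3/10
 = 3/10 + 0 + 1/5 + 3/5
 = 11/10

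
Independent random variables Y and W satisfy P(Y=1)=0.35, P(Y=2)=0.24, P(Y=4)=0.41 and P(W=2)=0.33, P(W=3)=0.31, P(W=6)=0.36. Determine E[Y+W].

6.22

E[Y+W] = Σ_y Σ_w (y+w) · P(Y=y)P(W=w)
 = 3·0.1155 + 4·0.1085 + 7·0.126 + 4·0.0792 + 5·0.0744 + 8·0.0864 + 6·0.1353 + 7·0.1271 + 10·0.1476
 = 0.3465 + 0.434 + 0.882 + 0.3168 + 0.372 + 0.6912 + 0.8118 + 0.8897 + 1.476
 = 6.22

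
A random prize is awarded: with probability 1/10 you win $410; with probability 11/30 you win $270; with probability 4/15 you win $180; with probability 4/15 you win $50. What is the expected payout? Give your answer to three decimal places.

201.333

E[payout] = 410·1/10 + 270·11/30 + 180·4/15 + 50·4/15
 = 41 + 99 + 48 + 40/3
 = 604/3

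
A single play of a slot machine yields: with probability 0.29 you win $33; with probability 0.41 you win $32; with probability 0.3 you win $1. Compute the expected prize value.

E[payout] = 33·0.29 + 32·0.41 + 1·0.3
 = 9.57 + 13.12 + 0.3
 = 22.99

22.99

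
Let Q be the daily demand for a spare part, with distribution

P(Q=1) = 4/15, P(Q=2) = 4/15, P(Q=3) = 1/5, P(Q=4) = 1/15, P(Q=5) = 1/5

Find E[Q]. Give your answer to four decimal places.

E[Q] = Σ q·P(Q=q)
 = 1·4/15 + 2·4/15 + 3·1/5 + 4·1/15 + 5·1/5
 = 4/15 + 8/15 + 3/5 + 4/15 + 1
 = 8/3

2.6667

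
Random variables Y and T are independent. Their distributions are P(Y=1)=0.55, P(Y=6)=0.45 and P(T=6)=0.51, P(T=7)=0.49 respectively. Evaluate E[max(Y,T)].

E[max(Y,T)] = Σ_y Σ_t max(y,t) · P(Y=y)P(T=t)
 = 6·0.2805 + 7·0.2695 + 6·0.2295 + 7·0.2205
 = 1.683 + 1.8865 + 1.377 + 1.5435
 = 6.49

6.49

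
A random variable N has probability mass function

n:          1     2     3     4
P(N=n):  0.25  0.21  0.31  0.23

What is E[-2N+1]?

-4.04

E[-2N+1] = Σ (-2n+1)·P(N=n)
 = (-1)·0.25 + (-3)·0.21 + (-5)·0.31 + (-7)·0.23
 = (-0.25) + (-0.63) + (-1.55) + (-1.61)
 = -4.04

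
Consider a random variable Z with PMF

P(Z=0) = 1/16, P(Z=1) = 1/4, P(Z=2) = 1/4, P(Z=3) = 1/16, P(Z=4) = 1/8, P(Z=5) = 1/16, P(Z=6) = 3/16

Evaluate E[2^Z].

18.0625

E[2^Z] = Σ 2^z·P(Z=z)
 = 1·1/16 + 2·1/4 + 4·1/4 + 8·1/16 + 16·1/8 + 32·1/16 + 64·3/16
 = 1/16 + 1/2 + 1 + 1/2 + 2 + 2 + 12
 = 289/16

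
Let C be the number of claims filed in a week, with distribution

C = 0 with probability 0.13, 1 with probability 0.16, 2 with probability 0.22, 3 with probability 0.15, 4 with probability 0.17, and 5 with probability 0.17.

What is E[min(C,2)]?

1.58

E[min(C,2)] = Σ min(c,2)·P(C=c)
 = 0·0.13 + 1·0.16 + 2·0.22 + 2·0.15 + 2·0.17 + 2·0.17
 = 0 + 0.16 + 0.44 + 0.3 + 0.34 + 0.34
 = 1.58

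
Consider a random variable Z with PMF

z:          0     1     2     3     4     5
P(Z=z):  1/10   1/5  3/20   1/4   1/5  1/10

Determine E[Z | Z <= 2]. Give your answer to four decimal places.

P(Z <= 2) = 1/10 + 1/5 + 3/20 = 9/20.
E[Z | Z <= 2] = [0·1/10 + 1·1/5 + 2·3/20] / (9/20)
 = 1/2 / (9/20)
 = 10/9

1.1111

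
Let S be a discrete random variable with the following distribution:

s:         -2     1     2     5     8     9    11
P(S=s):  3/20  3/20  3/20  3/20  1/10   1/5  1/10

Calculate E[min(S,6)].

E[min(S,6)] = Σ min(s,6)·P(S=s)
 = (-2)·3/20 + 1·3/20 + 2·3/20 + 5·3/20 + 6·1/10 + 6·1/5 + 6·1/10
 = (-3/10) + 3/20 + 3/10 + 3/4 + 3/5 + 6/5 + 3/5
 = 33/10

3.3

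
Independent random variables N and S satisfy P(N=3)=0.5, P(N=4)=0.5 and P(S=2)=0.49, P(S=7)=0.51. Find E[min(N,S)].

E[min(N,S)] = Σ_n Σ_s min(n,s) · P(N=n)P(S=s)
 = 2·0.245 + 3·0.255 + 2·0.245 + 4·0.255
 = 0.49 + 0.765 + 0.49 + 1.02
 = 2.765

2.765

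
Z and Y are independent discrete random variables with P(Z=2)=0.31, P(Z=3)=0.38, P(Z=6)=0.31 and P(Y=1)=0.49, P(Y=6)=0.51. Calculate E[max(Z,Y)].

4.8338

E[max(Z,Y)] = Σ_z Σ_y max(z,y) · P(Z=z)P(Y=y)
 = 2·0.1519 + 6·0.1581 + 3·0.1862 + 6·0.1938 + 6·0.1519 + 6·0.1581
 = 0.3038 + 0.9486 + 0.5586 + 1.1628 + 0.9114 + 0.9486
 = 4.8338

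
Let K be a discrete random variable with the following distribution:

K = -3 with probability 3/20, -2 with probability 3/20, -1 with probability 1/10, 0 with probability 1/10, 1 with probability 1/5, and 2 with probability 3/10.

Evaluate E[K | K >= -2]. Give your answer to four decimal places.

P(K >= -2) = 3/20 + 1/10 + 1/10 + 1/5 + 3/10 = 17/20.
E[K | K >= -2] = [(-2)·3/20 + (-1)·1/10 + 0·1/10 + 1·1/5 + 2·3/10] / (17/20)
 = 2/5 / (17/20)
 = 8/17

0.4706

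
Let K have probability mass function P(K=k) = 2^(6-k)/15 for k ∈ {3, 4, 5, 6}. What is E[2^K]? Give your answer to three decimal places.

E[2^K] = Σ 2^k·P(K=k)
 = 8·8/15 + 16·4/15 + 32·2/15 + 64·1/15
 = 64/15 + 64/15 + 64/15 + 64/15
 = 256/15

17.067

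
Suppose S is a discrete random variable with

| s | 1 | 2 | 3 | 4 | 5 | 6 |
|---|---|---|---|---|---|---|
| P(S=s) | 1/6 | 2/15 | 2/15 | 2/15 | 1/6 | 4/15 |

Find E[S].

E[S] = Σ s·P(S=s)
 = 1·1/6 + 2·2/15 + 3·2/15 + 4·2/15 + 5·1/6 + 6·4/15
 = 1/6 + 4/15 + 2/5 + 8/15 + 5/6 + 8/5
 = 19/5

3.8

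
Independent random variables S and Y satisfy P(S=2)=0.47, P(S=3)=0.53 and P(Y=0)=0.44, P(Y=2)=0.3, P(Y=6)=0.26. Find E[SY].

E[SY] = Σ_s Σ_y sy · P(S=s)P(Y=y)
 = 0·0.2068 + 4·0.141 + 12·0.1222 + 0·0.2332 + 6·0.159 + 18·0.1378
 = 0 + 0.564 + 1.4664 + 0 + 0.954 + 2.4804
 = 5.4648

5.4648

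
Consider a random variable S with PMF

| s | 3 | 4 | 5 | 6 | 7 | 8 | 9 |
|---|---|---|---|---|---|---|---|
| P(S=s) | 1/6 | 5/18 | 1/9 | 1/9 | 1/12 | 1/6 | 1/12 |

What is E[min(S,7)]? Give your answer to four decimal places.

5.1667

E[min(S,7)] = Σ min(s,7)·P(S=s)
 = 3·1/6 + 4·5/18 + 5·1/9 + 6·1/9 + 7·1/12 + 7·1/6 + 7·1/12
 = 1/2 + 10/9 + 5/9 + 2/3 + 7/12 + 7/6 + 7/12
 = 31/6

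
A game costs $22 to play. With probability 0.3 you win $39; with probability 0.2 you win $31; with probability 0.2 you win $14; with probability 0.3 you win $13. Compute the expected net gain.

E[payout] = 39·0.3 + 31·0.2 + 14·0.2 + 13·0.3
 = 11.7 + 6.2 + 2.8 + 3.9
 = 24.6
Net = 24.6 - 22 = 2.6

2.6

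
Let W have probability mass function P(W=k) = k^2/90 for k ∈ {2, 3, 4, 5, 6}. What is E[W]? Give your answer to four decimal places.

4.8889

E[W] = Σ w·P(W=w)
 = 2·2/45 + 3·1/10 + 4·8/45 + 5·5/18 + 6·2/5
 = 4/45 + 3/10 + 32/45 + 25/18 + 12/5
 = 44/9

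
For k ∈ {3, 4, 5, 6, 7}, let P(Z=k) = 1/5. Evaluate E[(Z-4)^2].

3

E[(Z-4)^2] = Σ (z-4)^2·P(Z=z)
 = 1·1/5 + 0·1/5 + 1·1/5 + 4·1/5 + 9·1/5
 = 1/5 + 0 + 1/5 + 4/5 + 9/5
 = 3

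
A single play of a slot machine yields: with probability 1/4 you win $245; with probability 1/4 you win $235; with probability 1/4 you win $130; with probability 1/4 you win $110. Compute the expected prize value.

180

E[payout] = 245·1/4 + 235·1/4 + 130·1/4 + 110·1/4
 = 245/4 + 235/4 + 65/2 + 55/2
 = 180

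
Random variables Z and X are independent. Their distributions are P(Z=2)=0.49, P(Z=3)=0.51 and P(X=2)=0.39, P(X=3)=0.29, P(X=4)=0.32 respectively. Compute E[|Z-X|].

E[|Z-X|] = Σ_z Σ_x |z-x| · P(Z=z)P(X=x)
 = 0·0.1911 + 1·0.1421 + 2·0.1568 + 1·0.1989 + 0·0.1479 + 1·0.1632
 = 0 + 0.1421 + 0.3136 + 0.1989 + 0 + 0.1632
 = 0.8178

0.8178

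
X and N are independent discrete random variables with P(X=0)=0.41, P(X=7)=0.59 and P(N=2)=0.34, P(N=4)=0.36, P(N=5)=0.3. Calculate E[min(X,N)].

2.1358

E[min(X,N)] = Σ_x Σ_n min(x,n) · P(X=x)P(N=n)
 = 0·0.1394 + 0·0.1476 + 0·0.123 + 2·0.2006 + 4·0.2124 + 5·0.177
 = 0 + 0 + 0 + 0.4012 + 0.8496 + 0.885
 = 2.1358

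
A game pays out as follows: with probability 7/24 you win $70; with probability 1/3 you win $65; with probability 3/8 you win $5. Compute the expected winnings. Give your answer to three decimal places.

43.958

E[payout] = 70·7/24 + 65·1/3 + 5·3/8
 = 245/12 + 65/3 + 15/8
 = 1055/24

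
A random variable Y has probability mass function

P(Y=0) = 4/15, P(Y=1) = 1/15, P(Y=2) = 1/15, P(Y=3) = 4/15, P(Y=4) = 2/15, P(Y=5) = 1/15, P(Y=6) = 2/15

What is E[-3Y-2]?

E[-3Y-2] = Σ (-3y-2)·P(Y=y)
 = (-2)·4/15 + (-5)·1/15 + (-8)·1/15 + (-11)·4/15 + (-14)·2/15 + (-17)·1/15 + (-20)·2/15
 = (-8/15) + (-1/3) + (-8/15) + (-44/15) + (-28/15) + (-17/15) + (-8/3)
 = -10

-10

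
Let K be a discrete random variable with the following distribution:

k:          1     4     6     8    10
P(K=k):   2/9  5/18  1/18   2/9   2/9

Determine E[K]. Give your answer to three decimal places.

E[K] = Σ k·P(K=k)
 = 1·2/9 + 4·5/18 + 6·1/18 + 8·2/9 + 10·2/9
 = 2/9 + 10/9 + 1/3 + 16/9 + 20/9
 = 17/3

5.667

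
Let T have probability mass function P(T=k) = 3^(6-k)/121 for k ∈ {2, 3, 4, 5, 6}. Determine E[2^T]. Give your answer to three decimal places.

E[2^T] = Σ 2^t·P(T=t)
 = 4·81/121 + 8·27/121 + 16·9/121 + 32·3/121 + 64·1/121
 = 324/121 + 216/121 + 144/121 + 96/121 + 64/121
 = 844/121

6.975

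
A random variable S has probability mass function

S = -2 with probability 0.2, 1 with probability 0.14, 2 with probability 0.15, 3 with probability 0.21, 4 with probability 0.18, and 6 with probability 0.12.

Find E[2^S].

E[2^S] = Σ 2^s·P(S=s)
 = 0.25·0.2 + 2·0.14 + 4·0.15 + 8·0.21 + 16·0.18 + 64·0.12
 = 0.05 + 0.28 + 0.6 + 1.68 + 2.88 + 7.68
 = 13.17

13.17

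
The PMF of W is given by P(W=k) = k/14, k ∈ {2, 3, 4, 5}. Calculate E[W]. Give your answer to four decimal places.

E[W] = Σ w·P(W=w)
 = 2·1/7 + 3·3/14 + 4·2/7 + 5·5/14
 = 2/7 + 9/14 + 8/7 + 25/14
 = 27/7

3.8571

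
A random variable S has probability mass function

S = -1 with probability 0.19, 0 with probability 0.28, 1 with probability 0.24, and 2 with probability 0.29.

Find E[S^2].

1.59

E[S^2] = Σ s^2·P(S=s)
 = 1·0.19 + 0·0.28 + 1·0.24 + 4·0.29
 = 0.19 + 0 + 0.24 + 1.16
 = 1.59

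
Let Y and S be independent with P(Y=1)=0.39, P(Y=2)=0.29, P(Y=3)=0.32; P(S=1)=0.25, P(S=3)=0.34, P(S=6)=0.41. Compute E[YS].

7.1989

E[YS] = Σ_y Σ_s ys · P(Y=y)P(S=s)
 = 1·0.0975 + 3·0.1326 + 6·0.1599 + 2·0.0725 + 6·0.0986 + 12·0.1189 + 3·0.08 + 9·0.1088 + 18·0.1312
 = 0.0975 + 0.3978 + 0.9594 + 0.145 + 0.5916 + 1.4268 + 0.24 + 0.9792 + 2.3616
 = 7.1989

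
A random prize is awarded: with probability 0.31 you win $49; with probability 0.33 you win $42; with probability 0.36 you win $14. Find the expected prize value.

34.09

E[payout] = 49·0.31 + 42·0.33 + 14·0.36
 = 15.19 + 13.86 + 5.04
 = 34.09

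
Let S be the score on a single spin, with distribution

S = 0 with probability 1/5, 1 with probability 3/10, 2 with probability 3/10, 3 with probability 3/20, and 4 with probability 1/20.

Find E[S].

E[S] = Σ s·P(S=s)
 = 0·1/5 + 1·3/10 + 2·3/10 + 3·3/20 + 4·1/20
 = 0 + 3/10 + 3/5 + 9/20 + 1/5
 = 31/20

1.55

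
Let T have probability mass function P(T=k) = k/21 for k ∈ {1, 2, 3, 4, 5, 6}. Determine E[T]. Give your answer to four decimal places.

4.3333

E[T] = Σ t·P(T=t)
 = 1·1/21 + 2·2/21 + 3·1/7 + 4·4/21 + 5·5/21 + 6·2/7
 = 1/21 + 4/21 + 3/7 + 16/21 + 25/21 + 12/7
 = 13/3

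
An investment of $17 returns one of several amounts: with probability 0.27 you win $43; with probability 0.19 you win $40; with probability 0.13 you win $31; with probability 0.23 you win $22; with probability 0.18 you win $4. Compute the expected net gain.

E[payout] = 43·0.27 + 40·0.19 + 31·0.13 + 22·0.23 + 4·0.18
 = 11.61 + 7.6 + 4.03 + 5.06 + 0.72
 = 29.02
Net = 29.02 - 17 = 12.02

12.02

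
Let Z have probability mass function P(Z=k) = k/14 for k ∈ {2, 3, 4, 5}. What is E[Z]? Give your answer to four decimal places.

3.8571

E[Z] = Σ z·P(Z=z)
 = 2·1/7 + 3·3/14 + 4·2/7 + 5·5/14
 = 2/7 + 9/14 + 8/7 + 25/14
 = 27/7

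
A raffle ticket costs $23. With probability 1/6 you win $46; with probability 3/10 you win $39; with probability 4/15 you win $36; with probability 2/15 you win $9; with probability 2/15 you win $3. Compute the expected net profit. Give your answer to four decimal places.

E[payout] = 46·1/6 + 39·3/10 + 36·4/15 + 9·2/15 + 3·2/15
 = 23/3 + 117/10 + 48/5 + 6/5 + 2/5
 = 917/30
Net = 917/30 - 23 = 227/30

7.5667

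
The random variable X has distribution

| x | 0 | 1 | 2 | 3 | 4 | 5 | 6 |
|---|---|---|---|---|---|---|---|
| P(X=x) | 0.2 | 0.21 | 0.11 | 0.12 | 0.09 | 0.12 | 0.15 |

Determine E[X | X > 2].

4.625

P(X > 2) = 0.12 + 0.09 + 0.12 + 0.15 = 0.48.
E[X | X > 2] = [3·0.12 + 4·0.09 + 5·0.12 + 6·0.15] / 0.48
 = 2.22 / 0.48
 = 37/8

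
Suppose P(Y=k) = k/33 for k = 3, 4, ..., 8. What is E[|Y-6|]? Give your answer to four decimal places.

E[|Y-6|] = Σ |y-6|·P(Y=y)
 = 3·1/11 + 2·4/33 + 1·5/33 + 0·2/11 + 1·7/33 + 2·8/33
 = 3/11 + 8/33 + 5/33 + 0 + 7/33 + 16/33
 = 15/11

1.3636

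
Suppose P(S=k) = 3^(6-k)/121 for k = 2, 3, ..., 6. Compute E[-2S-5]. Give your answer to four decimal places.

-9.9587

E[-2S-5] = Σ (-2s-5)·P(S=s)
 = (-9)·81/121 + (-11)·27/121 + (-13)·9/121 + (-15)·3/121 + (-17)·1/121
 = (-729/121) + (-27/11) + (-117/121) + (-45/121) + (-17/121)
 = -1205/121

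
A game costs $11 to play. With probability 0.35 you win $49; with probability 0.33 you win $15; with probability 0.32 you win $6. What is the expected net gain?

13.02

E[payout] = 49·0.35 + 15·0.33 + 6·0.32
 = 17.15 + 4.95 + 1.92
 = 24.02
Net = 24.02 - 11 = 13.02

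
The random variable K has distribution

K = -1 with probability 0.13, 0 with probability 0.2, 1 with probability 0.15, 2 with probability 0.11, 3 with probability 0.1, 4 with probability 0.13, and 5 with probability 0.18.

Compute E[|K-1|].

E[|K-1|] = Σ |k-1|·P(K=k)
 = 2·0.13 + 1·0.2 + 0·0.15 + 1·0.11 + 2·0.1 + 3·0.13 + 4·0.18
 = 0.26 + 0.2 + 0 + 0.11 + 0.2 + 0.39 + 0.72
 = 1.88

1.88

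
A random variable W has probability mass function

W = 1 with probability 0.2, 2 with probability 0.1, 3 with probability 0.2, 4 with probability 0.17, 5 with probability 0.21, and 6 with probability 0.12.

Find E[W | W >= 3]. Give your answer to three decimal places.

4.357

P(W >= 3) = 0.2 + 0.17 + 0.21 + 0.12 = 0.7.
E[W | W >= 3] = [3·0.2 + 4·0.17 + 5·0.21 + 6·0.12] / 0.7
 = 3.05 / 0.7
 = 61/14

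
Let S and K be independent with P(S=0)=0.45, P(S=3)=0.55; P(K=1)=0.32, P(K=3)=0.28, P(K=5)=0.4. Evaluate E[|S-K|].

2.214

E[|S-K|] = Σ_s Σ_k |s-k| · P(S=s)P(K=k)
 = 1·0.144 + 3·0.126 + 5·0.18 + 2·0.176 + 0·0.154 + 2·0.22
 = 0.144 + 0.378 + 0.9 + 0.352 + 0 + 0.44
 = 2.214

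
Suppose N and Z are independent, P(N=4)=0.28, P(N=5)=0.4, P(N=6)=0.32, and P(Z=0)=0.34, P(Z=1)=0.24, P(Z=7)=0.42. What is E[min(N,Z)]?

2.3568

E[min(N,Z)] = Σ_n Σ_z min(n,z) · P(N=n)P(Z=z)
 = 0·0.0952 + 1·0.0672 + 4·0.1176 + 0·0.136 + 1·0.096 + 5·0.168 + 0·0.1088 + 1·0.0768 + 6·0.1344
 = 0 + 0.0672 + 0.4704 + 0 + 0.096 + 0.84 + 0 + 0.0768 + 0.8064
 = 2.3568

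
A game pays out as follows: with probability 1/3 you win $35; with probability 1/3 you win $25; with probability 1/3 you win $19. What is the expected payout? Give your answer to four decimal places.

26.3333

E[payout] = 35·1/3 + 25·1/3 + 19·1/3
 = 35/3 + 25/3 + 19/3
 = 79/3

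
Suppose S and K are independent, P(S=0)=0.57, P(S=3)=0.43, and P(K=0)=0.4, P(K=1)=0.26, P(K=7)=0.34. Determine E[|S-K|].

2.8292

E[|S-K|] = Σ_s Σ_k |s-k| · P(S=s)P(K=k)
 = 0·0.228 + 1·0.1482 + 7·0.1938 + 3·0.172 + 2·0.1118 + 4·0.1462
 = 0 + 0.1482 + 1.3566 + 0.516 + 0.2236 + 0.5848
 = 2.8292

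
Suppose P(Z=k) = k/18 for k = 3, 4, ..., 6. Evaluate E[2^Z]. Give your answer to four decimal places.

E[2^Z] = Σ 2^z·P(Z=z)
 = 8·1/6 + 16·2/9 + 32·5/18 + 64·1/3
 = 4/3 + 32/9 + 80/9 + 64/3
 = 316/9

35.1111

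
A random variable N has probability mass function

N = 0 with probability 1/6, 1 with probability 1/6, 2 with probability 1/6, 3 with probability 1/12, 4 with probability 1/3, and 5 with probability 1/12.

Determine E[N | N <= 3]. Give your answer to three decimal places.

1.286

P(N <= 3) = 1/6 + 1/6 + 1/6 + 1/12 = 7/12.
E[N | N <= 3] = [0·1/6 + 1·1/6 + 2·1/6 + 3·1/12] / (7/12)
 = 3/4 / (7/12)
 = 9/7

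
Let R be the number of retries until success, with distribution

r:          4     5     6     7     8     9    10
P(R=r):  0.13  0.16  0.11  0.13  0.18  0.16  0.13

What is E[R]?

E[R] = Σ r·P(R=r)
 = 4·0.13 + 5·0.16 + 6·0.11 + 7·0.13 + 8·0.18 + 9·0.16 + 10·0.13
 = 0.52 + 0.8 + 0.66 + 0.91 + 1.44 + 1.44 + 1.3
 = 7.07

7.07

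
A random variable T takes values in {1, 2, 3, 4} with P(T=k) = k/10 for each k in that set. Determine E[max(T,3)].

E[max(T,3)] = Σ max(t,3)·P(T=t)
 = 3·1/10 + 3·1/5 + 3·3/10 + 4·2/5
 = 3/10 + 3/5 + 9/10 + 8/5
 = 17/5

3.4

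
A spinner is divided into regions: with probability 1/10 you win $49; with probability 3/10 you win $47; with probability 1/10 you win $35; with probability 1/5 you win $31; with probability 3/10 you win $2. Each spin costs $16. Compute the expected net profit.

13.3

E[payout] = 49·1/10 + 47·3/10 + 35·1/10 + 31·1/5 + 2·3/10
 = 49/10 + 141/10 + 7/2 + 31/5 + 3/5
 = 293/10
Net = 293/10 - 16 = 133/10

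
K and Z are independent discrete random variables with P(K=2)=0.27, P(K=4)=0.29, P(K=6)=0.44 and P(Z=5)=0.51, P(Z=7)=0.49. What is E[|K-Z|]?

2.0888

E[|K-Z|] = Σ_k Σ_z |k-z| · P(K=k)P(Z=z)
 = 3·0.1377 + 5·0.1323 + 1·0.1479 + 3·0.1421 + 1·0.2244 + 1·0.2156
 = 0.4131 + 0.6615 + 0.1479 + 0.4263 + 0.2244 + 0.2156
 = 2.0888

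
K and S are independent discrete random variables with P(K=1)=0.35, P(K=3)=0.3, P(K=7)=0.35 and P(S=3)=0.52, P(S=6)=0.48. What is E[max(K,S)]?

5.336

E[max(K,S)] = Σ_k Σ_s max(k,s) · P(K=k)P(S=s)
 = 3·0.182 + 6·0.168 + 3·0.156 + 6·0.144 + 7·0.182 + 7·0.168
 = 0.546 + 1.008 + 0.468 + 0.864 + 1.274 + 1.176
 = 5.336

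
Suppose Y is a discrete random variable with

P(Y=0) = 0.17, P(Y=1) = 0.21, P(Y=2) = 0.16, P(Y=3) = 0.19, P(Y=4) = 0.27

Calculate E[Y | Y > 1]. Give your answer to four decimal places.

3.1774

P(Y > 1) = 0.16 + 0.19 + 0.27 = 0.62.
E[Y | Y > 1] = [2·0.16 + 3·0.19 + 4·0.27] / 0.62
 = 1.97 / 0.62
 = 197/62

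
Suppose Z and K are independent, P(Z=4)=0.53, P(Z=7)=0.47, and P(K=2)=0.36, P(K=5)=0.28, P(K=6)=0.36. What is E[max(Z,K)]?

5.94

E[max(Z,K)] = Σ_z Σ_k max(z,k) · P(Z=z)P(K=k)
 = 4·0.1908 + 5·0.1484 + 6·0.1908 + 7·0.1692 + 7·0.1316 + 7·0.1692
 = 0.7632 + 0.742 + 1.1448 + 1.1844 + 0.9212 + 1.1844
 = 5.94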